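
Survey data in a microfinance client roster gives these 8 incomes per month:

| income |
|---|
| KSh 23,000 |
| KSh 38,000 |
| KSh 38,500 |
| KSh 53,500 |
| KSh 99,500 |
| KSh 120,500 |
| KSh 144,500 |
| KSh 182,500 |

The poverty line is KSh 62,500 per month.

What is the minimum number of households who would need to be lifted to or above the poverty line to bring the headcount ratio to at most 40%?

4 of the 8 households are poor, so H = 4/8 = 0.500.
A headcount ratio of at most 40% allows at most ⌊0.40 × 8⌋ = 3 poor households.
So at least 4 − 3 = 1 must be lifted.

1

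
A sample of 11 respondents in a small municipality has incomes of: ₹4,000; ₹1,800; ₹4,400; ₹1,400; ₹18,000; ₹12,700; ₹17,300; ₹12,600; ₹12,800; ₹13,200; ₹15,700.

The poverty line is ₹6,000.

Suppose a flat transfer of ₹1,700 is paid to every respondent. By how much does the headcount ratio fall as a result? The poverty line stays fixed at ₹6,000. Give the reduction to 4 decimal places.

Before: below the line — ₹1,400, ₹1,800, ₹4,000, ₹4,400; headcount ratio = 0.363636.
After the ₹1,700 transfer: below the line — ₹3,100, ₹3,500, ₹5,700; headcount ratio = 0.272727.
Reduction = 0.363636 − 0.272727 = 0.0909.

0.0909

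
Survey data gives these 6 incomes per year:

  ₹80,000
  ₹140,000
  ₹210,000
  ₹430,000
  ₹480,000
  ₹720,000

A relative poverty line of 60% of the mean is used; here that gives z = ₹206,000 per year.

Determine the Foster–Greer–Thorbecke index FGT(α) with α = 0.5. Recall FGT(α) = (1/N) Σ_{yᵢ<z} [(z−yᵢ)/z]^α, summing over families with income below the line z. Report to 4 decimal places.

0.2247

Poor units: ₹80,000, ₹140,000 (q = 2 of N = 6).
Shortfall ratios: (206000−80000)/206000 = 0.6117; (206000−140000)/206000 = 0.3204.
Raised to α = 0.5: 0.78208; 0.56603.
Sum = 1.348109; FGT(0.5) = 1.348109 / 6 = 0.2247.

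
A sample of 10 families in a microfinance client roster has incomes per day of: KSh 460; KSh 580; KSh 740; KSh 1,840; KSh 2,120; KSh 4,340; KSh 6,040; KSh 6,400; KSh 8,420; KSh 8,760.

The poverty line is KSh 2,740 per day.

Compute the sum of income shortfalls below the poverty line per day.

KSh 7,960

Poor units: KSh 460, KSh 580, KSh 740, KSh 1,840, KSh 2,120 (q = 5 of N = 10).
Individual gaps: 2740−460 = 2280; 2740−580 = 2160; 2740−740 = 2000; 2740−1840 = 900; 2740−2120 = 620.
Aggregate gap = KSh 7,960.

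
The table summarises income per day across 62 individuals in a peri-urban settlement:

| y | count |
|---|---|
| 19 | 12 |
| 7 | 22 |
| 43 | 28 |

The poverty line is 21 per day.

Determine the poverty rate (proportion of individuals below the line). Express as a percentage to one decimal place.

34 of the 62 individuals have income below 21.
H = 34/62 = 54.8%.

54.8%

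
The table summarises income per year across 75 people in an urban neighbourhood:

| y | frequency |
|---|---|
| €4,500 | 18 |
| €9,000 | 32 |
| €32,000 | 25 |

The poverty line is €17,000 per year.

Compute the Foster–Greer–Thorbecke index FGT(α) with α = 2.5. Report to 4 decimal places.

0.1761

Below z: 18×€4,500, 32×€9,000 (q = 50 of N = 75).
Gap ratios (z−y)/z: (17000−4500)/17000 = 0.7353 (×18); (17000−9000)/17000 = 0.4706 (×32).
Raised to α = 2.5: 0.46361 (×18); 0.15192 (×32).
Sum = 13.206281; FGT(2.5) = 13.206281 / 75 = 0.1761.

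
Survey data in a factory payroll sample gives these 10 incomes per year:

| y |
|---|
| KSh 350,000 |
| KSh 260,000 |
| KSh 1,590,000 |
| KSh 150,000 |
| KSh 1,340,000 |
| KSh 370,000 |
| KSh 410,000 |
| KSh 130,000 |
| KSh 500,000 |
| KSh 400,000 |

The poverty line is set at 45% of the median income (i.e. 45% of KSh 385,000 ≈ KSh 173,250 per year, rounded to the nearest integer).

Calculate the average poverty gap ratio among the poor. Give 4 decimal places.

0.1919

Poor units: KSh 130,000, KSh 150,000 (q = 2 of N = 10).
Relative gaps: 0.2496, 0.1342; sum = 0.383838.
The income-gap ratio divides by q (the poor only): 0.383838 / 2 = 0.1919.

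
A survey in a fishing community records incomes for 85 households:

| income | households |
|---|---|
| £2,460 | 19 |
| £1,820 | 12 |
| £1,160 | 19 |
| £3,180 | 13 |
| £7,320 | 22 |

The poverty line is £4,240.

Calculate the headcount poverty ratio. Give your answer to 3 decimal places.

0.741

63 of the 85 households have income below £4,240.
H = 63/85 = 0.741.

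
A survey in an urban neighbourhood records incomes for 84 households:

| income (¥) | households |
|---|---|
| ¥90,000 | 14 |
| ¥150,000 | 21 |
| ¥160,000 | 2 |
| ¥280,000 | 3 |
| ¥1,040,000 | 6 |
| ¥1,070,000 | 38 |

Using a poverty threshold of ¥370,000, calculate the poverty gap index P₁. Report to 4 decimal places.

Below the line: 14×¥90,000, 21×¥150,000, 2×¥160,000, 3×¥280,000 (q = 40 of N = 84).
Relative gaps: (370000−90000)/370000 = 0.7568 (×14); (370000−150000)/370000 = 0.5946 (×21); (370000−160000)/370000 = 0.5676 (×2); (370000−280000)/370000 = 0.2432 (×3).
Σ = 24.945946. Dividing by the full population N = 84 gives P₁ = 0.2970.

0.2970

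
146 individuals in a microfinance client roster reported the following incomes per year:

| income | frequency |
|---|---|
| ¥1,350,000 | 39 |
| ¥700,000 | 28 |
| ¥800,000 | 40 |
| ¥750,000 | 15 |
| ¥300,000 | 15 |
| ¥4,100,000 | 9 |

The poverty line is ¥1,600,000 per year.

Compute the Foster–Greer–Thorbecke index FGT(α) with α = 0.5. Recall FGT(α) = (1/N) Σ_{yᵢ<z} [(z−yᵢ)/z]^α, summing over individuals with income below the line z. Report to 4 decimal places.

Below the line: 15×¥300,000, 28×¥700,000, 15×¥750,000, 40×¥800,000, 39×¥1,350,000 (q = 137 of N = 146).
Gap ratios (z−y)/z: (1600000−300000)/1600000 = 0.8125 (×15); (1600000−700000)/1600000 = 0.5625 (×28); (1600000−750000)/1600000 = 0.5312 (×15); (1600000−800000)/1600000 = 0.5000 (×40); (1600000−1350000)/1600000 = 0.1562 (×39).
Raised to α = 0.5: 0.90139 (×15); 0.75000 (×28); 0.72887 (×15); 0.70711 (×40); 0.39528 (×39).
Sum = 89.154227; FGT(0.5) = 89.154227 / 146 = 0.6106.

0.6106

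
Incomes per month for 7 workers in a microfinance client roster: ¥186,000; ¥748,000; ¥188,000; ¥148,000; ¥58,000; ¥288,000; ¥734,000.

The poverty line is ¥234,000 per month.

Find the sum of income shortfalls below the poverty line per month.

¥356,000

Incomes under z: ¥58,000, ¥148,000, ¥186,000, ¥188,000 (q = 4 of N = 7).
Individual gaps: 234000−58000 = 176000; 234000−148000 = 86000; 234000−186000 = 48000; 234000−188000 = 46000.
Aggregate gap = ¥356,000.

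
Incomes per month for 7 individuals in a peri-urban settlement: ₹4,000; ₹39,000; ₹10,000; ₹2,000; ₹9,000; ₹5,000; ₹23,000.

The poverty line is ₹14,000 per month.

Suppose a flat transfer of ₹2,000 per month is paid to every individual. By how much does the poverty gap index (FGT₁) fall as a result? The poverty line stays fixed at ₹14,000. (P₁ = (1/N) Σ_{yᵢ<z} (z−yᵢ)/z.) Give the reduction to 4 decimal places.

Before: below the line — ₹2,000, ₹4,000, ₹5,000, ₹9,000, ₹10,000; poverty gap index (FGT₁) = 0.408163.
After the ₹2,000 transfer: below the line — ₹4,000, ₹6,000, ₹7,000, ₹11,000, ₹12,000; poverty gap index (FGT₁) = 0.306122.
Reduction = 0.408163 − 0.306122 = 0.1020.

0.1020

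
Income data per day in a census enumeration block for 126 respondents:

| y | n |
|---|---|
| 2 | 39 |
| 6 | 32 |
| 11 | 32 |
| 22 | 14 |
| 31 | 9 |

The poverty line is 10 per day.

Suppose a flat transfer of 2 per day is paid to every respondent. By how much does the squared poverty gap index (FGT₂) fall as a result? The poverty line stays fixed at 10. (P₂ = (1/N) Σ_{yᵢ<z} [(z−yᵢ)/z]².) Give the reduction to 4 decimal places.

0.1171

Before: below the line — 39×2, 32×6; squared poverty gap index (FGT₂) = 0.238730.
After the 2 transfer: below the line — 39×4, 32×8; squared poverty gap index (FGT₂) = 0.121587.
Reduction = 0.238730 − 0.121587 = 0.1171.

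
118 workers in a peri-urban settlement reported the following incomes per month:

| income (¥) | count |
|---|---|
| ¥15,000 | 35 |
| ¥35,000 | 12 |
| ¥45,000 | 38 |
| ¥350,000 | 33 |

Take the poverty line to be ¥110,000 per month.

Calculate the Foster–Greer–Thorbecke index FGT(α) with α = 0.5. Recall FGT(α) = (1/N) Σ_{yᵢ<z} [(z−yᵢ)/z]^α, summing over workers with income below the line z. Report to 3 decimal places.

Below the line: 35×¥15,000, 12×¥35,000, 38×¥45,000 (q = 85 of N = 118).
Relative gaps: (110000−15000)/110000 = 0.8636 (×35); (110000−35000)/110000 = 0.6818 (×12); (110000−45000)/110000 = 0.5909 (×38).
Raised to α = 0.5: 0.92932 (×35); 0.82572 (×12); 0.76871 (×38).
Sum = 71.645719; FGT(0.5) = 71.645719 / 118 = 0.607.

0.607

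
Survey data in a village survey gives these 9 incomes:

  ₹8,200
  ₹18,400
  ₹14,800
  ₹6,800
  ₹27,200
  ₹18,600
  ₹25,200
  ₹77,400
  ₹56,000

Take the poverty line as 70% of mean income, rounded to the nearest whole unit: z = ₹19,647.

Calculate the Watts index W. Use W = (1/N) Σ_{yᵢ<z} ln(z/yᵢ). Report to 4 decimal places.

Poor units: ₹6,800, ₹8,200, ₹14,800, ₹18,400, ₹18,600 (q = 5 of N = 9).
Log gaps: ln(19647/6800) = 1.0610; ln(19647/8200) = 0.8738; ln(19647/14800) = 0.2833; ln(19647/18400) = 0.0656; ln(19647/18600) = 0.0548.
W = 2.338427 / 9 = 0.2598.

0.2598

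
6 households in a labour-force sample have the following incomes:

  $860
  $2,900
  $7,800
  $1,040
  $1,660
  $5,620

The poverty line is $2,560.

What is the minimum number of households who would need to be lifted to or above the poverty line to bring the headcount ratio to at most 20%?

2

Currently q = 3 of N = 6 are below the line (H = 0.500).
A headcount ratio of at most 20% allows at most ⌊0.20 × 6⌋ = 1 poor households.
So at least 3 − 1 = 2 must be lifted.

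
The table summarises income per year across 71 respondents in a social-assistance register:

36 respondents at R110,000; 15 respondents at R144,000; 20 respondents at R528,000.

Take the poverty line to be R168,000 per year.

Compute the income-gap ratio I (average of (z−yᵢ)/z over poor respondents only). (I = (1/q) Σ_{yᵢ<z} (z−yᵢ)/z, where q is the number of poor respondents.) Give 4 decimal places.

0.2857

Incomes under z: 36×R110,000, 15×R144,000 (q = 51 of N = 71).
Relative gaps: 0.3452 (×36), 0.1429 (×15); sum = 14.571429.
I averages over the q = 51 poor units only: 14.571429 / 51 = 0.2857.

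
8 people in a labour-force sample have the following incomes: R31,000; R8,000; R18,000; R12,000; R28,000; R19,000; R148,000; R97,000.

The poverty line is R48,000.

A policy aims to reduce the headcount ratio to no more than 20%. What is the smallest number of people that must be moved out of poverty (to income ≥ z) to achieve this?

5

6 of the 8 people are poor, so H = 6/8 = 0.750.
A headcount ratio of at most 20% allows at most ⌊0.20 × 8⌋ = 1 poor people.
So at least 6 − 1 = 5 must be lifted.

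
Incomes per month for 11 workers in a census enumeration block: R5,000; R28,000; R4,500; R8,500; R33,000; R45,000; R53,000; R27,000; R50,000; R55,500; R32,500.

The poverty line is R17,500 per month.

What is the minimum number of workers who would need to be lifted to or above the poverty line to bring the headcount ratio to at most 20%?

1

Currently q = 3 of N = 11 are below the line (H = 0.273).
A headcount ratio of at most 20% allows at most ⌊0.20 × 11⌋ = 2 poor workers.
So at least 3 − 2 = 1 must be lifted.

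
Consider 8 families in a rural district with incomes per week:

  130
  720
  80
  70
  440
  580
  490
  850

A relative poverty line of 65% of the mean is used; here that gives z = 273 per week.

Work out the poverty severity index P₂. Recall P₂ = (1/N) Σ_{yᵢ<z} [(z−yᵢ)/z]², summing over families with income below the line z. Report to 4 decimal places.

0.1659

Poor units: 70, 80, 130 (q = 3 of N = 8).
Relative gaps: (273−70)/273 = 0.7436; (273−80)/273 = 0.7070; (273−130)/273 = 0.5238.
Squared: 0.5529; 0.4998; 0.2744.
Sum = 1.327094; P₂ = 1.327094 / 8 = 0.1659.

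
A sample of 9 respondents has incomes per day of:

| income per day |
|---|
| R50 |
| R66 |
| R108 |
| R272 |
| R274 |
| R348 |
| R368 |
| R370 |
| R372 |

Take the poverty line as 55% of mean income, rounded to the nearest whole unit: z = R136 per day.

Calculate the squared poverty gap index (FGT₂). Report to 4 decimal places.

Incomes under z: R50, R66, R108 (q = 3 of N = 9).
Normalized shortfalls: (136−50)/136 = 0.6324; (136−66)/136 = 0.5147; (136−108)/136 = 0.2059.
Squared: 0.3999; 0.2649; 0.0424.
Sum = 0.707180; P₂ = 0.707180 / 9 = 0.0786.

0.0786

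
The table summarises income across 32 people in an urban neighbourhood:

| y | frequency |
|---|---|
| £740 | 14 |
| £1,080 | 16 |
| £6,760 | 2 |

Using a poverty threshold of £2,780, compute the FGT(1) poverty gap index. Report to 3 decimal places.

Incomes under z: 14×£740, 16×£1,080 (q = 30 of N = 32).
Relative gaps: (2780−740)/2780 = 0.7338 (×14); (2780−1080)/2780 = 0.6115 (×16).
Sum of shortfalls = 20.057554; P₁ averages over all N: 20.057554 / 32 = 0.627.

0.627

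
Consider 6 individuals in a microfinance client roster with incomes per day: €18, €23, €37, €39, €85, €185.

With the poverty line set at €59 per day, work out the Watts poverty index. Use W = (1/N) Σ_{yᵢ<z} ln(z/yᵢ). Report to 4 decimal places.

Incomes under z: €18, €23, €37, €39 (q = 4 of N = 6).
Log shortfalls: ln(59/18) = 1.1872; ln(59/23) = 0.9420; ln(59/37) = 0.4666; ln(59/39) = 0.4140.
W = 3.009804 / 6 = 0.5016.

0.5016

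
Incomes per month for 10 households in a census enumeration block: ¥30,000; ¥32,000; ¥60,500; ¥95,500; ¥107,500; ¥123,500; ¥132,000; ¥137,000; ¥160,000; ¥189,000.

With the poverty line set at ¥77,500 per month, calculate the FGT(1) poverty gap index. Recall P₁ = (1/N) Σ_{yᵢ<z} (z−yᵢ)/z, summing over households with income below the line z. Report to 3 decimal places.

0.142

Poor units: ¥30,000, ¥32,000, ¥60,500 (q = 3 of N = 10).
Shortfall ratios: (77500−30000)/77500 = 0.6129; (77500−32000)/77500 = 0.5871; (77500−60500)/77500 = 0.2194.
Σ = 1.419355. Dividing by the full population N = 10 gives P₁ = 0.142.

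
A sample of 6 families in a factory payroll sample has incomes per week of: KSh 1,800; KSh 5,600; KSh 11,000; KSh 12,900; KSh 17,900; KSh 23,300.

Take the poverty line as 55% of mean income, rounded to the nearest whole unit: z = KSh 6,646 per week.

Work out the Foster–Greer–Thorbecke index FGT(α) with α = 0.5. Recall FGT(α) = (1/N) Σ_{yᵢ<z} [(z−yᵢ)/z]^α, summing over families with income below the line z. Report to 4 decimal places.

0.2084

Below the line: KSh 1,800, KSh 5,600 (q = 2 of N = 6).
Relative gaps: (6646−1800)/6646 = 0.7292; (6646−5600)/6646 = 0.1574.
Raised to α = 0.5: 0.85391; 0.39672.
Sum = 1.250630; FGT(0.5) = 1.250630 / 6 = 0.2084.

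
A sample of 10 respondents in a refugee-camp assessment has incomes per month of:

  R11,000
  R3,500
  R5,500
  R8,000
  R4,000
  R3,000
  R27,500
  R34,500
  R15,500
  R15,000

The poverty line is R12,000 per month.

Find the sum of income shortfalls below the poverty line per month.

Below the line: R3,000, R3,500, R4,000, R5,500, R8,000, R11,000 (q = 6 of N = 10).
Individual gaps: 12000−3000 = 9000; 12000−3500 = 8500; 12000−4000 = 8000; 12000−5500 = 6500; 12000−8000 = 4000; 12000−11000 = 1000.
Aggregate gap = R37,000.

R37,000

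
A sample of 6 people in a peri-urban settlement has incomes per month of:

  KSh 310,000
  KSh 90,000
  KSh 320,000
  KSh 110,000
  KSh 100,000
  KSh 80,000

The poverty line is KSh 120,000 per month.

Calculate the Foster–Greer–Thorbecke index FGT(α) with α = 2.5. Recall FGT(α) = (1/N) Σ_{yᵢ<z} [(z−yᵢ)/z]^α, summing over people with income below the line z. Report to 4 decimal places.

0.0181

Below z: KSh 80,000, KSh 90,000, KSh 100,000, KSh 110,000 (q = 4 of N = 6).
Relative gaps: (120000−80000)/120000 = 0.3333; (120000−90000)/120000 = 0.2500; (120000−100000)/120000 = 0.1667; (120000−110000)/120000 = 0.0833.
Raised to α = 2.5: 0.06415; 0.03125; 0.01134; 0.00200.
Sum = 0.108745; FGT(2.5) = 0.108745 / 6 = 0.0181.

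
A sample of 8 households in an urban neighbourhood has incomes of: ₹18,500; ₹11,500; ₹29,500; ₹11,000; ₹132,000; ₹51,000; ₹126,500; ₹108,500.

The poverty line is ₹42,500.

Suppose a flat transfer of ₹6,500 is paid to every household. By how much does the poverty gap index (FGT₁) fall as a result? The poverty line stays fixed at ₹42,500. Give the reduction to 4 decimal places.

0.0765

Before: below the line — ₹11,000, ₹11,500, ₹18,500, ₹29,500; poverty gap index (FGT₁) = 0.292647.
After the ₹6,500 transfer: below the line — ₹17,500, ₹18,000, ₹25,000, ₹36,000; poverty gap index (FGT₁) = 0.216176.
Reduction = 0.292647 − 0.216176 = 0.0765.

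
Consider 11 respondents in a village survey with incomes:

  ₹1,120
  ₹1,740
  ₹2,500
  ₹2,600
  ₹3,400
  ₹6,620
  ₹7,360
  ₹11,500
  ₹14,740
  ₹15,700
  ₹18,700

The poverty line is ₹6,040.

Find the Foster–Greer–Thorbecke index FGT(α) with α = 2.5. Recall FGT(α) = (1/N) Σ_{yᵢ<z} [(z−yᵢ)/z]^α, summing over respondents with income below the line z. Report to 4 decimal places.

0.1510

Below z: ₹1,120, ₹1,740, ₹2,500, ₹2,600, ₹3,400 (q = 5 of N = 11).
Normalized shortfalls: (6040−1120)/6040 = 0.8146; (6040−1740)/6040 = 0.7119; (6040−2500)/6040 = 0.5861; (6040−2600)/6040 = 0.5695; (6040−3400)/6040 = 0.4371.
Raised to α = 2.5: 0.59885; 0.42764; 0.26298; 0.24480; 0.12630.
Sum = 1.660569; FGT(2.5) = 1.660569 / 11 = 0.1510.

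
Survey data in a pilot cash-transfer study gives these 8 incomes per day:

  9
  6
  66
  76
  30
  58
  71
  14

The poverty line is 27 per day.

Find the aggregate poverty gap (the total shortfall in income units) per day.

52

Incomes under z: 6, 9, 14 (q = 3 of N = 8).
Individual gaps: 27−6 = 21; 27−9 = 18; 27−14 = 13.
Aggregate gap = 52.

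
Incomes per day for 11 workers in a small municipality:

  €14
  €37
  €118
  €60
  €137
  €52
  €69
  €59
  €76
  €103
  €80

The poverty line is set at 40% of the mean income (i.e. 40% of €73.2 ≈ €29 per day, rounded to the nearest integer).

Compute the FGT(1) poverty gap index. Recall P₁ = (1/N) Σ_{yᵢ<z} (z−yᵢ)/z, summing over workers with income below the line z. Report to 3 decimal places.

0.047

Below z: €14 (q = 1 of N = 11).
Relative gaps: (29−14)/29 = 0.5172.
Σ = 0.517241. Dividing by the full population N = 11 gives P₁ = 0.047.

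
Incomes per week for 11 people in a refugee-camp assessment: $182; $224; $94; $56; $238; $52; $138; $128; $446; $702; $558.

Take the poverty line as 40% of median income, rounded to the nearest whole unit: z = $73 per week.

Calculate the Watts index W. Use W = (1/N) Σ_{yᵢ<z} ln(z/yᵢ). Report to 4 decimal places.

0.0549

Below the line: $52, $56 (q = 2 of N = 11).
Log gaps: ln(73/52) = 0.3392; ln(73/56) = 0.2651.
W = 0.604323 / 11 = 0.0549.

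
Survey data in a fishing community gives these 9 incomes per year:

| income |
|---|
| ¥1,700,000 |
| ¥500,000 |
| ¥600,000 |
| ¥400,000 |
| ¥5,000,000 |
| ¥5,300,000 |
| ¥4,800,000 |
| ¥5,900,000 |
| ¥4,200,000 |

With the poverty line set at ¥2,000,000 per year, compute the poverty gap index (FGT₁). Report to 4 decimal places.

Poor units: ¥400,000, ¥500,000, ¥600,000, ¥1,700,000 (q = 4 of N = 9).
Gap ratios (z−y)/z: (2000000−400000)/2000000 = 0.8000; (2000000−500000)/2000000 = 0.7500; (2000000−600000)/2000000 = 0.7000; (2000000−1700000)/2000000 = 0.1500.
Σ = 2.400000. Dividing by the full population N = 9 gives P₁ = 0.2667.

0.2667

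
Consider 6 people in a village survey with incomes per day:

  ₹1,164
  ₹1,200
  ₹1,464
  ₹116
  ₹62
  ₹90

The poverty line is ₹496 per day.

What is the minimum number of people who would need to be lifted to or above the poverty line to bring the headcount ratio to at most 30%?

Currently q = 3 of N = 6 are below the line (H = 0.500).
A headcount ratio of at most 30% allows at most ⌊0.30 × 6⌋ = 1 poor people.
So at least 3 − 1 = 2 must be lifted.

2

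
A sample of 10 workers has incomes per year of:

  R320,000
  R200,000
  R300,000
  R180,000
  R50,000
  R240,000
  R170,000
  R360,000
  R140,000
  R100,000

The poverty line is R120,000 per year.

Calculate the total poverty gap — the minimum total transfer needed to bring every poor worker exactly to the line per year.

Below z: R50,000, R100,000 (q = 2 of N = 10).
Individual gaps: 120000−50000 = 70000; 120000−100000 = 20000.
Aggregate gap = R90,000.

R90,000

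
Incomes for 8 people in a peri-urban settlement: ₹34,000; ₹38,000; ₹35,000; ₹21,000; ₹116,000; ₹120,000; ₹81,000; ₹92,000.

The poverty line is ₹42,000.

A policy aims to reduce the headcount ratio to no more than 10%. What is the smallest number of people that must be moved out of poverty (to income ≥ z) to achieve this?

4

4 of the 8 people are poor, so H = 4/8 = 0.500.
A headcount ratio of at most 10% allows at most ⌊0.10 × 8⌋ = 0 poor people.
So at least 4 − 0 = 4 must be lifted.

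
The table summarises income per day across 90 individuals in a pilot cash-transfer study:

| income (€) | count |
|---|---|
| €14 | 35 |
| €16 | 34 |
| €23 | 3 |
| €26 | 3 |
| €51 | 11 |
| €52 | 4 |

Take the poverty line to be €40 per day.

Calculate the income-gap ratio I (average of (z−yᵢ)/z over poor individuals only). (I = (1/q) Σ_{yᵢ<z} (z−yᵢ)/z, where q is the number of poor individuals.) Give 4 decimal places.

0.6063

Below z: 35×€14, 34×€16, 3×€23, 3×€26 (q = 75 of N = 90).
Relative gaps: 0.6500 (×35), 0.6000 (×34), 0.4250 (×3), 0.3500 (×3); sum = 45.475000.
I averages over the q = 75 poor units only: 45.475000 / 75 = 0.6063.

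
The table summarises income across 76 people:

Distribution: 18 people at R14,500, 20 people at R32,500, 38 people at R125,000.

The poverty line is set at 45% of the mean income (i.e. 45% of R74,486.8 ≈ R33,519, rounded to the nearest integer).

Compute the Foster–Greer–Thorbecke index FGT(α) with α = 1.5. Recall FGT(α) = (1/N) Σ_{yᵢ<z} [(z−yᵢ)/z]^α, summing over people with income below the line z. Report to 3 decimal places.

Below the line: 18×R14,500, 20×R32,500 (q = 38 of N = 76).
Relative gaps: (33519−14500)/33519 = 0.5674 (×18); (33519−32500)/33519 = 0.0304 (×20).
Raised to α = 1.5: 0.42741 (×18); 0.00530 (×20).
Sum = 7.799396; FGT(1.5) = 7.799396 / 76 = 0.103.

0.103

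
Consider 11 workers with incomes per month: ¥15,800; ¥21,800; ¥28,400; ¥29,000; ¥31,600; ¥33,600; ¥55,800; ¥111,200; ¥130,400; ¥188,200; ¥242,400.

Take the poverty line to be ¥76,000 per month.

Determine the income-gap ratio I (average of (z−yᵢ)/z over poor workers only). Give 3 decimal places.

Below z: ¥15,800, ¥21,800, ¥28,400, ¥29,000, ¥31,600, ¥33,600, ¥55,800 (q = 7 of N = 11).
Relative gaps: 0.7921, 0.7132, 0.6263, 0.6184, 0.5842, 0.5579, 0.2658; sum = 4.157895.
I averages over the q = 7 poor units only: 4.157895 / 7 = 0.594.

0.594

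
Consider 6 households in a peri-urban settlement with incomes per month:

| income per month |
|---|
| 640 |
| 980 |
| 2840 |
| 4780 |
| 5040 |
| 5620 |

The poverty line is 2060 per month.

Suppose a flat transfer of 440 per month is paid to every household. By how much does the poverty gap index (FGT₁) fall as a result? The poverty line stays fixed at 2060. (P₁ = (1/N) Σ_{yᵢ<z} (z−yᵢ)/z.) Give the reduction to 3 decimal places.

0.071

Before: below the line — 640, 980; poverty gap index (FGT₁) = 0.20227.
After the 440 transfer: below the line — 1080, 1420; poverty gap index (FGT₁) = 0.13107.
Reduction = 0.20227 − 0.13107 = 0.071.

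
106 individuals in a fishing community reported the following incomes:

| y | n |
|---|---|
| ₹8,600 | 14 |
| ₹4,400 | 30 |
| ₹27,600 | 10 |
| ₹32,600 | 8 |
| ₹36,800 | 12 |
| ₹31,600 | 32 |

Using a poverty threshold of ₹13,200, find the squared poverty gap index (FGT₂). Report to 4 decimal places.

Poor units: 30×₹4,400, 14×₹8,600 (q = 44 of N = 106).
Relative gaps: (13200−4400)/13200 = 0.6667 (×30); (13200−8600)/13200 = 0.3485 (×14).
Squared: 0.4444 (×30); 0.1214 (×14).
Sum = 15.033517; P₂ = 15.033517 / 106 = 0.1418.

0.1418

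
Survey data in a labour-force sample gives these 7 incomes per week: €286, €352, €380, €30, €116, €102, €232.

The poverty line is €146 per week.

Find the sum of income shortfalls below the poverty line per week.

Below the line: €30, €102, €116 (q = 3 of N = 7).
Individual gaps: 146−30 = 116; 146−102 = 44; 146−116 = 30.
Aggregate gap = €190.

€190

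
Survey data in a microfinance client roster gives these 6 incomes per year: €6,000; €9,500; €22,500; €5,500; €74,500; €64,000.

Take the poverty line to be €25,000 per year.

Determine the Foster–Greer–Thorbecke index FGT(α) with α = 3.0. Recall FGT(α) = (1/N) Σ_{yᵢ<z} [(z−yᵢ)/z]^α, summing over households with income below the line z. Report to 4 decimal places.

0.1921

Incomes under z: €5,500, €6,000, €9,500, €22,500 (q = 4 of N = 6).
Shortfall ratios: (25000−5500)/25000 = 0.7800; (25000−6000)/25000 = 0.7600; (25000−9500)/25000 = 0.6200; (25000−22500)/25000 = 0.1000.
Raised to α = 3.0: 0.47455; 0.43898; 0.23833; 0.00100.
Sum = 1.152856; FGT(3.0) = 1.152856 / 6 = 0.1921.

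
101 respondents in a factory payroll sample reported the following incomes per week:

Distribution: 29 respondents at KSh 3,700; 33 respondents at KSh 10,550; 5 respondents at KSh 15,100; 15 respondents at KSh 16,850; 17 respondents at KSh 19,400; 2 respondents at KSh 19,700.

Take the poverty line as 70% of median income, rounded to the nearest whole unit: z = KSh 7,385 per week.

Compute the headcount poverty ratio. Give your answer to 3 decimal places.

0.287

29 of the 101 respondents have income below KSh 7,385.
H = 29/101 = 0.287.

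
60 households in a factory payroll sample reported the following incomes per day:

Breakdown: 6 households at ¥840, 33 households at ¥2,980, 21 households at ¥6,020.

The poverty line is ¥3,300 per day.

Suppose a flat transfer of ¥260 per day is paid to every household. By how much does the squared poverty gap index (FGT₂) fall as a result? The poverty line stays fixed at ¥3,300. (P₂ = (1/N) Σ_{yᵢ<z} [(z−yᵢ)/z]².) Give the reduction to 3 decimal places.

0.016

Before: below the line — 6×¥840, 33×¥2,980; squared poverty gap index (FGT₂) = 0.06074.
After the ¥260 transfer: below the line — 6×¥1,100, 33×¥3,240; squared poverty gap index (FGT₂) = 0.04463.
Reduction = 0.06074 − 0.04463 = 0.016.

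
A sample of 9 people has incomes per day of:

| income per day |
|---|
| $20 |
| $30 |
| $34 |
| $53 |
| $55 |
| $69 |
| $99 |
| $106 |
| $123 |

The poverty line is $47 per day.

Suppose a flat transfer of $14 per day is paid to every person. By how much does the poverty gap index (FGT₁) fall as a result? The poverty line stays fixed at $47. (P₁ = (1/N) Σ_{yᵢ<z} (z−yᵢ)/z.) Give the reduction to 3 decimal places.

Before: below the line — $20, $30, $34; poverty gap index (FGT₁) = 0.13475.
After the $14 transfer: below the line — $34, $44; poverty gap index (FGT₁) = 0.03783.
Reduction = 0.13475 − 0.03783 = 0.097.

0.097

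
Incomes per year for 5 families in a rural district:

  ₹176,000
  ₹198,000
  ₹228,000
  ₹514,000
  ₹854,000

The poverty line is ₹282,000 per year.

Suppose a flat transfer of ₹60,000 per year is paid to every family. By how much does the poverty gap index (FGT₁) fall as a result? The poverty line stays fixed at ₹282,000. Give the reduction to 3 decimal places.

Before: below the line — ₹176,000, ₹198,000, ₹228,000; poverty gap index (FGT₁) = 0.17305.
After the ₹60,000 transfer: below the line — ₹236,000, ₹258,000; poverty gap index (FGT₁) = 0.04965.
Reduction = 0.17305 − 0.04965 = 0.123.

0.123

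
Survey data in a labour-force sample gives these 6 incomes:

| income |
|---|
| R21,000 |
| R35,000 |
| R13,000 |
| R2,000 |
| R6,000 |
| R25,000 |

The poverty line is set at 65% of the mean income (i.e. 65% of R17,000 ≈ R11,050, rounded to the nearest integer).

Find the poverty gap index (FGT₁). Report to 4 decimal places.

Below the line: R2,000, R6,000 (q = 2 of N = 6).
Relative gaps: (11050−2000)/11050 = 0.8190; (11050−6000)/11050 = 0.4570.
Sum of shortfalls = 1.276018; P₁ averages over all N: 1.276018 / 6 = 0.2127.

0.2127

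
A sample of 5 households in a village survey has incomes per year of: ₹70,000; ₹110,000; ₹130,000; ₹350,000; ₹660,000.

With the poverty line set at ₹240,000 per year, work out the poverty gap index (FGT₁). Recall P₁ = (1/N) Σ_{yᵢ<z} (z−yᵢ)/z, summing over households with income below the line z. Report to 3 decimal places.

Poor units: ₹70,000, ₹110,000, ₹130,000 (q = 3 of N = 5).
Relative gaps: (240000−70000)/240000 = 0.7083; (240000−110000)/240000 = 0.5417; (240000−130000)/240000 = 0.4583.
Sum of shortfalls = 1.708333; P₁ averages over all N: 1.708333 / 5 = 0.342.

0.342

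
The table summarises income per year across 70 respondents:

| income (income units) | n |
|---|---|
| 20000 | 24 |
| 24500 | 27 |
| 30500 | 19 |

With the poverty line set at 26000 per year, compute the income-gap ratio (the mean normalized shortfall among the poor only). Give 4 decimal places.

Below the line: 24×20000, 27×24500 (q = 51 of N = 70).
Relative gaps: 0.2308 (×24), 0.0577 (×27); sum = 7.096154.
I averages over the q = 51 poor units only: 7.096154 / 51 = 0.1391.

0.1391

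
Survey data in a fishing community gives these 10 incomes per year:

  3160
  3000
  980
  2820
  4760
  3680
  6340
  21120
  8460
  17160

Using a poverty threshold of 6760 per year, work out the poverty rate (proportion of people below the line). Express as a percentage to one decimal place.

70.0%

7 of the 10 people have income below 6760.
H = 7/10 = 70.0%.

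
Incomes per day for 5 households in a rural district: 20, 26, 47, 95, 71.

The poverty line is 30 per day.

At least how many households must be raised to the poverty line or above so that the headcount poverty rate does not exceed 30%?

1

2 of the 5 households are poor, so H = 2/5 = 0.400.
A headcount ratio of at most 30% allows at most ⌊0.30 × 5⌋ = 1 poor households.
So at least 2 − 1 = 1 must be lifted.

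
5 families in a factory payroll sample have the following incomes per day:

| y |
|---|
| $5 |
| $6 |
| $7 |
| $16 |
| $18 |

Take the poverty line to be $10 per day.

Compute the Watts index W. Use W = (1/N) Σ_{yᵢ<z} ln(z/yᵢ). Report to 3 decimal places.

Incomes under z: $5, $6, $7 (q = 3 of N = 5).
Log gaps: ln(10/5) = 0.6931; ln(10/6) = 0.5108; ln(10/7) = 0.3567.
W = 1.560648 / 5 = 0.312.

0.312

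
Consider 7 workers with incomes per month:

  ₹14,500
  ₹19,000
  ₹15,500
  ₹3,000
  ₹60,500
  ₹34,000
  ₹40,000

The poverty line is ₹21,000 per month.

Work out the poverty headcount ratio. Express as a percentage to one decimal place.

57.1%

4 of the 7 workers have income below ₹21,000.
H = 4/7 = 57.1%.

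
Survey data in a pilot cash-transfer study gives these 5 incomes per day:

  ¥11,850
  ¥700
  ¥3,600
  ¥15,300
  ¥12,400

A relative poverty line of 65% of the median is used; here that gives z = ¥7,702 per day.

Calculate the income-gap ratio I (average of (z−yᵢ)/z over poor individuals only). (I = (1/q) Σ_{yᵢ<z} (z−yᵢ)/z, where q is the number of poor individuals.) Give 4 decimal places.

0.7209

Incomes under z: ¥700, ¥3,600 (q = 2 of N = 5).
Relative gaps: 0.9091, 0.5326; sum = 1.441703.
I averages over the q = 2 poor units only: 1.441703 / 2 = 0.7209.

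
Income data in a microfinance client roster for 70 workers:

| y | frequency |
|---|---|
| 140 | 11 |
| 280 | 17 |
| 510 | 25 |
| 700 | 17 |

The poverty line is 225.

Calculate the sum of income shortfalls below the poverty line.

935

Incomes under z: 11×140 (q = 11 of N = 70).
Individual gaps: 11×(225−140) = 935.
Aggregate gap = 935.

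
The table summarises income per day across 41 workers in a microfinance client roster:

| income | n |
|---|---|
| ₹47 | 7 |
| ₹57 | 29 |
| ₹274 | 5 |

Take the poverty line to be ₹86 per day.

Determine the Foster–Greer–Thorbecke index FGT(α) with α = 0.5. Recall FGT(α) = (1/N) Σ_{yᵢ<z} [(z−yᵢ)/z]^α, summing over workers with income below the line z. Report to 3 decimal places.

0.526

Incomes under z: 7×₹47, 29×₹57 (q = 36 of N = 41).
Relative gaps: (86−47)/86 = 0.4535 (×7); (86−57)/86 = 0.3372 (×29).
Raised to α = 0.5: 0.67342 (×7); 0.58070 (×29).
Sum = 21.554129; FGT(0.5) = 21.554129 / 41 = 0.526.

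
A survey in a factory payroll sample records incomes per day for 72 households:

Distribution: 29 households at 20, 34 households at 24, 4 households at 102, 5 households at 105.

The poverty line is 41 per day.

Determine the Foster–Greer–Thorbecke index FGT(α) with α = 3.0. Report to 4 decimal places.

Poor units: 29×20, 34×24 (q = 63 of N = 72).
Normalized shortfalls: (41−20)/41 = 0.5122 (×29); (41−24)/41 = 0.4146 (×34).
Raised to α = 3.0: 0.13437 (×29); 0.07128 (×34).
Sum = 6.320439; FGT(3.0) = 6.320439 / 72 = 0.0878.

0.0878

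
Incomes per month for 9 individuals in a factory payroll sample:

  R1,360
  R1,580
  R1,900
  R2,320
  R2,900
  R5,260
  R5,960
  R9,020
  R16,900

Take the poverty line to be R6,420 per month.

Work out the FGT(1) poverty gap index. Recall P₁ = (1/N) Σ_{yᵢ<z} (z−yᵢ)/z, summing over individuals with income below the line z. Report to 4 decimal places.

Poor units: R1,360, R1,580, R1,900, R2,320, R2,900, R5,260, R5,960 (q = 7 of N = 9).
Shortfall ratios: (6420−1360)/6420 = 0.7882; (6420−1580)/6420 = 0.7539; (6420−1900)/6420 = 0.7040; (6420−2320)/6420 = 0.6386; (6420−2900)/6420 = 0.5483; (6420−5260)/6420 = 0.1807; (6420−5960)/6420 = 0.0717.
Σ = 3.685358. Dividing by the full population N = 9 gives P₁ = 0.4095.

0.4095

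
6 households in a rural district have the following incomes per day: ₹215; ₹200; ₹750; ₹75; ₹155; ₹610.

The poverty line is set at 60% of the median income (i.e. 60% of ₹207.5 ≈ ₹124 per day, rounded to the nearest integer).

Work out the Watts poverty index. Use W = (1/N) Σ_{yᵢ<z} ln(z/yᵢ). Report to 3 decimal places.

0.084

Below z: ₹75 (q = 1 of N = 6).
Log gaps: ln(124/75) = 0.5028.
W = 0.502793 / 6 = 0.084.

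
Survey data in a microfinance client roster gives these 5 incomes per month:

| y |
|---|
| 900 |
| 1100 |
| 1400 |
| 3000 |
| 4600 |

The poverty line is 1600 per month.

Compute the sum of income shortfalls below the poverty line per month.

Incomes under z: 900, 1100, 1400 (q = 3 of N = 5).
Individual gaps: 1600−900 = 700; 1600−1100 = 500; 1600−1400 = 200.
Aggregate gap = 1400.

1400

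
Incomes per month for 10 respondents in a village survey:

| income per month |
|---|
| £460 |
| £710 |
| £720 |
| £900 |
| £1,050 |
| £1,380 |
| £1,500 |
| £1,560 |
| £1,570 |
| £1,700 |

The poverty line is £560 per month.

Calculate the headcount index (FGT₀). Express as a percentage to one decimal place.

10.0%

1 of the 10 respondents have income below £560.
H = 1/10 = 10.0%.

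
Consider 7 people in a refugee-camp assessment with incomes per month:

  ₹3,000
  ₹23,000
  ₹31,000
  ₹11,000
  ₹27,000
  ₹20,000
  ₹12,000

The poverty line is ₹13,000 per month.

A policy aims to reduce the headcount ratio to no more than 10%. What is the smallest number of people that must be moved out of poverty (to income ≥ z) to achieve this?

Currently q = 3 of N = 7 are below the line (H = 0.429).
A headcount ratio of at most 10% allows at most ⌊0.10 × 7⌋ = 0 poor people.
So at least 3 − 0 = 3 must be lifted.

3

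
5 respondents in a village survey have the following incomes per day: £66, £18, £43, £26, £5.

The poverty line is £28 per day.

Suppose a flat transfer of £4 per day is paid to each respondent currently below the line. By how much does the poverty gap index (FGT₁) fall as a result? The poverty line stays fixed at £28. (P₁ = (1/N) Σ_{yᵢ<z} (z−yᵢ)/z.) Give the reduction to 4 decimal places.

0.0714

Before: below the line — £5, £18, £26; poverty gap index (FGT₁) = 0.250000.
After the £4 transfer: below the line — £9, £22; poverty gap index (FGT₁) = 0.178571.
Reduction = 0.250000 − 0.178571 = 0.0714.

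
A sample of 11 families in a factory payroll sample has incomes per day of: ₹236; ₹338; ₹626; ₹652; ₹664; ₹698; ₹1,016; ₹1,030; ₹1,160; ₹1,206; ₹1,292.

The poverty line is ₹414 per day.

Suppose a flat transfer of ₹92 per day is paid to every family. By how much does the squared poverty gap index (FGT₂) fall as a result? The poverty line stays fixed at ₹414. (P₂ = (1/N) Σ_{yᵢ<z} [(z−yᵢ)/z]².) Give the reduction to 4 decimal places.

Before: below the line — ₹236, ₹338; squared poverty gap index (FGT₂) = 0.019869.
After the ₹92 transfer: below the line — ₹328; squared poverty gap index (FGT₂) = 0.003923.
Reduction = 0.019869 − 0.003923 = 0.0159.

0.0159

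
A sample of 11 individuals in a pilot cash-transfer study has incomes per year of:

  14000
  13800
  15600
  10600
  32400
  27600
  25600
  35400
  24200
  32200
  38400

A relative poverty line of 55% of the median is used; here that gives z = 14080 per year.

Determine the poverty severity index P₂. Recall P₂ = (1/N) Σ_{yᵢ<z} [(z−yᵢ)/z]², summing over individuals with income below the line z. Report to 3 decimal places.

Below z: 10600, 13800, 14000 (q = 3 of N = 11).
Relative gaps: (14080−10600)/14080 = 0.2472; (14080−13800)/14080 = 0.0199; (14080−14000)/14080 = 0.0057.
Squared: 0.0611; 0.0004; 0.0000.
Sum = 0.061515; P₂ = 0.061515 / 11 = 0.006.

0.006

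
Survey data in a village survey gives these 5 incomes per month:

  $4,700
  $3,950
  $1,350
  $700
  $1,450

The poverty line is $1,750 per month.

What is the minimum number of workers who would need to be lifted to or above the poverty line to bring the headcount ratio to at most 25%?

2

Currently q = 3 of N = 5 are below the line (H = 0.600).
A headcount ratio of at most 25% allows at most ⌊0.25 × 5⌋ = 1 poor workers.
So at least 3 − 1 = 2 must be lifted.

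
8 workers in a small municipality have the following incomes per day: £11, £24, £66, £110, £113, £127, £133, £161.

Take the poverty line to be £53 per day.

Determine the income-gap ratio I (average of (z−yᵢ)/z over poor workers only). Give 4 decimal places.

0.6698

Poor units: £11, £24 (q = 2 of N = 8).
Shortfall ratios (z−y)/z: 0.7925, 0.5472; sum = 1.339623.
I averages over the q = 2 poor units only: 1.339623 / 2 = 0.6698.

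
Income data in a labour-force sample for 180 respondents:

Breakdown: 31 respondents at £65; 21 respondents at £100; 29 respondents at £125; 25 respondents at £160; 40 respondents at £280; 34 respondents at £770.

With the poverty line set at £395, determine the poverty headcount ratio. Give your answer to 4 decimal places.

0.8111

146 of the 180 respondents have income below £395.
H = 146/180 = 0.8111.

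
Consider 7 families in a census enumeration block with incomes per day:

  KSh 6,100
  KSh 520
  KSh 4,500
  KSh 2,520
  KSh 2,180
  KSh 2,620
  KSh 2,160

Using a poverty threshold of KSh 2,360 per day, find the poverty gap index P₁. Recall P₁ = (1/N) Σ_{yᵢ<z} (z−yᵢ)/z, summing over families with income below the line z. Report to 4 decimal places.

Below z: KSh 520, KSh 2,160, KSh 2,180 (q = 3 of N = 7).
Shortfall ratios: (2360−520)/2360 = 0.7797; (2360−2160)/2360 = 0.0847; (2360−2180)/2360 = 0.0763.
Σ = 0.940678. Dividing by the full population N = 7 gives P₁ = 0.1344.

0.1344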